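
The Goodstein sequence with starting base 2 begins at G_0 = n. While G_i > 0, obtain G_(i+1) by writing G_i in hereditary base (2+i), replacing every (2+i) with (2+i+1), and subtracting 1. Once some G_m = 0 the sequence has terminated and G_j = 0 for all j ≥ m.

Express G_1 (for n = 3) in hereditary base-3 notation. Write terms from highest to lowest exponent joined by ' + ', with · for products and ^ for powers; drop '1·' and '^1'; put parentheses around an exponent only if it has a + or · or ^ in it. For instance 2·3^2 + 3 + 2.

G_0=3  [base 2] 2 + 1  →[2↦3]→  3 + 1 = 4  −1 ⇒ G_1=3
G_1=3  [base 3] 3  →[3↦4]→  4 = 4  −1 ⇒ G_2=3

3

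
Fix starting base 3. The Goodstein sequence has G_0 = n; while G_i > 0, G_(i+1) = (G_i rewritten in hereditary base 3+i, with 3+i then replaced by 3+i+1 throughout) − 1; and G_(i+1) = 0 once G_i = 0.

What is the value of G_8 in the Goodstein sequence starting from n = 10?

10 —HB3→ 3^2 + 1 —bump→ 4^2 + 1 = 17 —(−1)→ 16
16 —HB4→ 4^2 —bump→ 5^2 = 25 —(−1)→ 24
24 —HB5→ 4·5 + 4 —bump→ 4·6 + 4 = 28 —(−1)→ 27
27 —HB6→ 4·6 + 3 —bump→ 4·7 + 3 = 31 —(−1)→ 30
30 —HB7→ 4·7 + 2 —bump→ 4·8 + 2 = 34 —(−1)→ 33
33 —HB8→ 4·8 + 1 —bump→ 4·9 + 1 = 37 —(−1)→ 36
36 —HB9→ 4·9 —bump→ 4·10 = 40 —(−1)→ 39
39 —HB10→ 3·10 + 9 —bump→ 3·11 + 9 = 42 —(−1)→ 41

41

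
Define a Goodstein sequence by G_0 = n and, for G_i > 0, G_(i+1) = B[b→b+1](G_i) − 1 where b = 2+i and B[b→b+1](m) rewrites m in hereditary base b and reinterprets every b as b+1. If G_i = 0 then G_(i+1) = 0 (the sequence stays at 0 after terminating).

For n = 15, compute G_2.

i=0: 15 = 2^(2 + 1) + 2^2 + 2 + 1 (b=2); 2→3: 3^(3 + 1) + 3^3 + 3 + 1 = 112; 112−1 = 111
i=1: 111 = 3^(3 + 1) + 3^3 + 3 (b=3); 3→4: 4^(4 + 1) + 4^4 + 4 = 1284; 1284−1 = 1283

1283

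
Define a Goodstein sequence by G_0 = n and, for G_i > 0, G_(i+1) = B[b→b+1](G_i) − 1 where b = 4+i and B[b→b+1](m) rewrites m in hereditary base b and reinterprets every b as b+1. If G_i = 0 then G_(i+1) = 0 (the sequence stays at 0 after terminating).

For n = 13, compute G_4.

i=0: 13 = 3·4 + 1 (b=4); 4→5: 3·5 + 1 = 16; 16−1 = 15
i=1: 15 = 3·5 (b=5); 5→6: 3·6 = 18; 18−1 = 17
i=2: 17 = 2·6 + 5 (b=6); 6→7: 2·7 + 5 = 19; 19−1 = 18
i=3: 18 = 2·7 + 4 (b=7); 7→8: 2·8 + 4 = 20; 20−1 = 19
i=4: 19 = 2·8 + 3 (b=8); 8→9: 2·9 + 3 = 21; 21−1 = 20

19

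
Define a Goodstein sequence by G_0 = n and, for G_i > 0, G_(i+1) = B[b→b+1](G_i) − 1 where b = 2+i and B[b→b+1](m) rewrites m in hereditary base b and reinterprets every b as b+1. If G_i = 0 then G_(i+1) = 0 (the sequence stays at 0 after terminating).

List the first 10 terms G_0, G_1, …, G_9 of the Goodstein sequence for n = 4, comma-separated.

G_0 = 4. HB_2(4) = 2^2. Bump = 27. G_1 = 26.
G_1 = 26. HB_3(26) = 2·3^2 + 2·3 + 2. Bump = 42. G_2 = 41.
G_2 = 41. HB_4(41) = 2·4^2 + 2·4 + 1. Bump = 61. G_3 = 60.
G_3 = 60. HB_5(60) = 2·5^2 + 2·5. Bump = 84. G_4 = 83.
G_4 = 83. HB_6(83) = 2·6^2 + 6 + 5. Bump = 110. G_5 = 109.
G_5 = 109. HB_7(109) = 2·7^2 + 7 + 4. Bump = 140. G_6 = 139.
G_6 = 139. HB_8(139) = 2·8^2 + 8 + 3. Bump = 174. G_7 = 173.
G_7 = 173. HB_9(173) = 2·9^2 + 9 + 2. Bump = 212. G_8 = 211.
G_8 = 211. HB_10(211) = 2·10^2 + 10 + 1. Bump = 254. G_9 = 253.

4, 26, 41, 60, 83, 109, 139, 173, 211, 253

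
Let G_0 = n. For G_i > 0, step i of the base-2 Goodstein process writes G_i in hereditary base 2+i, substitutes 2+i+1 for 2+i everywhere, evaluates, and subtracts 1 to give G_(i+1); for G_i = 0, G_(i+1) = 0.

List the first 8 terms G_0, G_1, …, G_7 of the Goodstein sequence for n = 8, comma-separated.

8, 80, 553, 6310, 93395, 1647195, 33554571, 774841151

G_0 = 8. HB_2(8) = 2^(2 + 1). Bump = 81. G_1 = 80.
G_1 = 80. HB_3(80) = 2·3^3 + 2·3^2 + 2·3 + 2. Bump = 554. G_2 = 553.
G_2 = 553. HB_4(553) = 2·4^4 + 2·4^2 + 2·4 + 1. Bump = 6311. G_3 = 6310.
G_3 = 6310. HB_5(6310) = 2·5^5 + 2·5^2 + 2·5. Bump = 93396. G_4 = 93395.
G_4 = 93395. HB_6(93395) = 2·6^6 + 2·6^2 + 6 + 5. Bump = 1647196. G_5 = 1647195.
G_5 = 1647195. HB_7(1647195) = 2·7^7 + 2·7^2 + 7 + 4. Bump = 33554572. G_6 = 33554571.
G_6 = 33554571. HB_8(33554571) = 2·8^8 + 2·8^2 + 8 + 3. Bump = 774841152. G_7 = 774841151.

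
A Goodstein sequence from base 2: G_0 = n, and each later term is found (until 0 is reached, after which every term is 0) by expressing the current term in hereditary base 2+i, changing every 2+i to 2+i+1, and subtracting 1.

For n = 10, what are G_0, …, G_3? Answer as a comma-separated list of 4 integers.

base 2: 10 = 2^(2 + 1) + 2; at 3: 3^(3 + 1) + 3 = 84; next = 83
base 3: 83 = 3^(3 + 1) + 2; at 4: 4^(4 + 1) + 2 = 1026; next = 1025
base 4: 1025 = 4^(4 + 1) + 1; at 5: 5^(5 + 1) + 1 = 15626; next = 15625

10, 83, 1025, 15625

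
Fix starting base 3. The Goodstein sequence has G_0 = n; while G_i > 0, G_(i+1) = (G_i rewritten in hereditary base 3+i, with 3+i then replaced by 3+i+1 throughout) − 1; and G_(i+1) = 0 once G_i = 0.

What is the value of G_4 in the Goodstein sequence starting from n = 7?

G_0 = 7. HB_3(7) = 2·3 + 1. Bump = 9. G_1 = 8.
G_1 = 8. HB_4(8) = 2·4. Bump = 10. G_2 = 9.
G_2 = 9. HB_5(9) = 5 + 4. Bump = 10. G_3 = 9.
G_3 = 9. HB_6(9) = 6 + 3. Bump = 10. G_4 = 9.
G_4 = 9. HB_7(9) = 7 + 2. Bump = 10. G_5 = 9.

9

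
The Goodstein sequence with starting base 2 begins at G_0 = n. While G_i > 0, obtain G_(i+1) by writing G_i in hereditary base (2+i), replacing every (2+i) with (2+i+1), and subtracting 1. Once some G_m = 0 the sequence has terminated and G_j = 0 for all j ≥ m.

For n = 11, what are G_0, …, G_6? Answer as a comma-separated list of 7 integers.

11, 84, 1027, 15627, 279937, 5764801, 134217727

step 0: 11 = 2^(2 + 1) + 2 + 1; sub 3 for 2: 3^(3 + 1) + 3 + 1; = 85; G_1 = 85−1 = 84
step 1: 84 = 3^(3 + 1) + 3; sub 4 for 3: 4^(4 + 1) + 4; = 1028; G_2 = 1028−1 = 1027
step 2: 1027 = 4^(4 + 1) + 3; sub 5 for 4: 5^(5 + 1) + 3; = 15628; G_3 = 15628−1 = 15627
step 3: 15627 = 5^(5 + 1) + 2; sub 6 for 5: 6^(6 + 1) + 2; = 279938; G_4 = 279938−1 = 279937
step 4: 279937 = 6^(6 + 1) + 1; sub 7 for 6: 7^(7 + 1) + 1; = 5764802; G_5 = 5764802−1 = 5764801
step 5: 5764801 = 7^(7 + 1); sub 8 for 7: 8^(8 + 1); = 134217728; G_6 = 134217728−1 = 134217727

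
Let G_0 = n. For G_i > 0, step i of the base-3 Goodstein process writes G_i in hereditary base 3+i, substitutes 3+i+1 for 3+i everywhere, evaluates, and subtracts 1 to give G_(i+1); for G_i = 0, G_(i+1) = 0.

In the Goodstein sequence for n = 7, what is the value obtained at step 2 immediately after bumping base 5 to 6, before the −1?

10

(0) 7|_3 = 2·3 + 1 ↦ 2·4 + 1|_4 = 9 ⇒ 8
(1) 8|_4 = 2·4 ↦ 2·5|_5 = 10 ⇒ 9
(2) 9|_5 = 5 + 4 ↦ 6 + 4|_6 = 10 ⇒ 9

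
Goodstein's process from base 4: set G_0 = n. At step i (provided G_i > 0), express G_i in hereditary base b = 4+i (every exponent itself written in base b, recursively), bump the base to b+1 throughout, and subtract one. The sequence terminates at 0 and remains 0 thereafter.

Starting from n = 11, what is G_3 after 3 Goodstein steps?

step 0: 11 = 2·4 + 3; sub 5 for 4: 2·5 + 3; = 13; G_1 = 13−1 = 12
step 1: 12 = 2·5 + 2; sub 6 for 5: 2·6 + 2; = 14; G_2 = 14−1 = 13
step 2: 13 = 2·6 + 1; sub 7 for 6: 2·7 + 1; = 15; G_3 = 15−1 = 14

14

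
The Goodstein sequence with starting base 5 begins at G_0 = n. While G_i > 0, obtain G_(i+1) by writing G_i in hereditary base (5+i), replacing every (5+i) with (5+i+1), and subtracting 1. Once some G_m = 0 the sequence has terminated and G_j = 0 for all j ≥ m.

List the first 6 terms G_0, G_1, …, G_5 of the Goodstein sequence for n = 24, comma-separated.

step 0: 24 = 4·5 + 4; sub 6 for 5: 4·6 + 4; = 28; G_1 = 28−1 = 27
step 1: 27 = 4·6 + 3; sub 7 for 6: 4·7 + 3; = 31; G_2 = 31−1 = 30
step 2: 30 = 4·7 + 2; sub 8 for 7: 4·8 + 2; = 34; G_3 = 34−1 = 33
step 3: 33 = 4·8 + 1; sub 9 for 8: 4·9 + 1; = 37; G_4 = 37−1 = 36
step 4: 36 = 4·9; sub 10 for 9: 4·10; = 40; G_5 = 40−1 = 39

24, 27, 30, 33, 36, 39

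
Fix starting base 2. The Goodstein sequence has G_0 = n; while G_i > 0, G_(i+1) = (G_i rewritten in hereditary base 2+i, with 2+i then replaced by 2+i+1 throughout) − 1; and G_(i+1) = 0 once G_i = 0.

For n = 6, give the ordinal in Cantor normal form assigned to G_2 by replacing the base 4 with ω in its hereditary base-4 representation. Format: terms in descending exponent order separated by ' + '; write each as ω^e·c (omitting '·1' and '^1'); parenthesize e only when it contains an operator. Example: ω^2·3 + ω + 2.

ω^ω + 1

[0] 6 ≡ 2^2 + 2 (base 2). Lift 3: 30. −1: 29.
[1] 29 ≡ 3^3 + 2 (base 3). Lift 4: 258. −1: 257.
[2] 257 ≡ 4^4 + 1 (base 4). Lift 5: 3126. −1: 3125.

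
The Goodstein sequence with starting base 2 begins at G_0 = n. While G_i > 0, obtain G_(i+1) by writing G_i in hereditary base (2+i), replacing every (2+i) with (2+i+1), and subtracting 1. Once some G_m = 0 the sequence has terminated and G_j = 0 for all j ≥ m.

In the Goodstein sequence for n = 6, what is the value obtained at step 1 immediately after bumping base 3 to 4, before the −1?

258

(0) 6|_2 = 2^2 + 2 ↦ 3^3 + 3|_3 = 30 ⇒ 29
(1) 29|_3 = 3^3 + 2 ↦ 4^4 + 2|_4 = 258 ⇒ 257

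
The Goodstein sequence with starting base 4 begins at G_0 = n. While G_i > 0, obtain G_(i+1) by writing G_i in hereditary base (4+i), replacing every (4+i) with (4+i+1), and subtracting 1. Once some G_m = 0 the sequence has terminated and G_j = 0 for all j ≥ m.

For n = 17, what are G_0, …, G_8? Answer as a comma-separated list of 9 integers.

G_0 = 17. HB_4(17) = 4^2 + 1. Bump = 26. G_1 = 25.
G_1 = 25. HB_5(25) = 5^2. Bump = 36. G_2 = 35.
G_2 = 35. HB_6(35) = 5·6 + 5. Bump = 40. G_3 = 39.
G_3 = 39. HB_7(39) = 5·7 + 4. Bump = 44. G_4 = 43.
G_4 = 43. HB_8(43) = 5·8 + 3. Bump = 48. G_5 = 47.
G_5 = 47. HB_9(47) = 5·9 + 2. Bump = 52. G_6 = 51.
G_6 = 51. HB_10(51) = 5·10 + 1. Bump = 56. G_7 = 55.
G_7 = 55. HB_11(55) = 5·11. Bump = 60. G_8 = 59.

17, 25, 35, 39, 43, 47, 51, 55, 59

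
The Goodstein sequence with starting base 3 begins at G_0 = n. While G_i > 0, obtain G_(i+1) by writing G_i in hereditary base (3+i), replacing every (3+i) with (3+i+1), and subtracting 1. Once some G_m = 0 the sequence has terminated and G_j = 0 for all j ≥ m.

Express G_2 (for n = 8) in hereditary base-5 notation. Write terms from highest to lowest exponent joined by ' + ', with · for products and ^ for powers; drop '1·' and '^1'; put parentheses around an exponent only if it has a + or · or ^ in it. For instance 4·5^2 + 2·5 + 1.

2·5

i=0: 8 = 2·3 + 2 (b=3); 3→4: 2·4 + 2 = 10; 10−1 = 9
i=1: 9 = 2·4 + 1 (b=4); 4→5: 2·5 + 1 = 11; 11−1 = 10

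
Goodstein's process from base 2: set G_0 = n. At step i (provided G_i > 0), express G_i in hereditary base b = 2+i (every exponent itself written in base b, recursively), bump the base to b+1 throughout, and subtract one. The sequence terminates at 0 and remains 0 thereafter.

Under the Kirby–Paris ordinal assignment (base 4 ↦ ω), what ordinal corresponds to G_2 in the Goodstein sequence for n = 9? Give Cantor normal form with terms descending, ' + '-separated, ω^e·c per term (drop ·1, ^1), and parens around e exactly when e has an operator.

G_0=9  [base 2] 2^(2 + 1) + 1  →[2↦3]→  3^(3 + 1) + 1 = 82  −1 ⇒ G_1=81
G_1=81  [base 3] 3^(3 + 1)  →[3↦4]→  4^(4 + 1) = 1024  −1 ⇒ G_2=1023
G_2=1023  [base 4] 3·4^4 + 3·4^3 + 3·4^2 + 3·4 + 3  →[4↦5]→  3·5^5 + 3·5^3 + 3·5^2 + 3·5 + 3 = 9843  −1 ⇒ G_3=9842

ω^ω·3 + ω^3·3 + ω^2·3 + ω·3 + 3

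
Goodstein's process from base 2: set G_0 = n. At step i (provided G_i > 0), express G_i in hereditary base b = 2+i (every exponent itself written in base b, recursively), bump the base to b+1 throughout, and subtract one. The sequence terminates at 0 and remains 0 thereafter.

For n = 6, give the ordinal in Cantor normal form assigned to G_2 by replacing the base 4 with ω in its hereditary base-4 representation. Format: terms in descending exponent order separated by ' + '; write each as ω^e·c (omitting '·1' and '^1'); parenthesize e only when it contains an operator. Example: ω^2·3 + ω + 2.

ω^ω + 1

step 0: 6 = 2^2 + 2; sub 3 for 2: 3^3 + 3; = 30; G_1 = 30−1 = 29
step 1: 29 = 3^3 + 2; sub 4 for 3: 4^4 + 2; = 258; G_2 = 258−1 = 257
step 2: 257 = 4^4 + 1; sub 5 for 4: 5^5 + 1; = 3126; G_3 = 3126−1 = 3125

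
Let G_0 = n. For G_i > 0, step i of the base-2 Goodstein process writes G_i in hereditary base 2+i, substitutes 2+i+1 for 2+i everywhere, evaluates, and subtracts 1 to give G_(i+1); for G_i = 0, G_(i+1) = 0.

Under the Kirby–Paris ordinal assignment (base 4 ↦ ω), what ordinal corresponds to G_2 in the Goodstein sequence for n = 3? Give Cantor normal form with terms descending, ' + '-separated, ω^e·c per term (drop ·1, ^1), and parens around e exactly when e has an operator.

3 —HB2→ 2 + 1 —bump→ 3 + 1 = 4 —(−1)→ 3
3 —HB3→ 3 —bump→ 4 = 4 —(−1)→ 3
3 —HB4→ 3 —bump→ 3 = 3 —(−1)→ 2

3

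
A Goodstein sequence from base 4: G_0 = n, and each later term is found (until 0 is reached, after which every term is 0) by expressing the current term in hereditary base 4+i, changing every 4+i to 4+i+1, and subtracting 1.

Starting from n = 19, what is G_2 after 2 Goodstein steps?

37

i=0: 19 = 4^2 + 3 (b=4); 4→5: 5^2 + 3 = 28; 28−1 = 27
i=1: 27 = 5^2 + 2 (b=5); 5→6: 6^2 + 2 = 38; 38−1 = 37
i=2: 37 = 6^2 + 1 (b=6); 6→7: 7^2 + 1 = 50; 50−1 = 49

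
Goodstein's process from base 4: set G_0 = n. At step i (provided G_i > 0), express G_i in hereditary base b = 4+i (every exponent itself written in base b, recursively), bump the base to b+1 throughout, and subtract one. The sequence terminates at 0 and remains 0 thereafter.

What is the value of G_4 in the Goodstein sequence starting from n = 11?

(0) 11|_4 = 2·4 + 3 ↦ 2·5 + 3|_5 = 13 ⇒ 12
(1) 12|_5 = 2·5 + 2 ↦ 2·6 + 2|_6 = 14 ⇒ 13
(2) 13|_6 = 2·6 + 1 ↦ 2·7 + 1|_7 = 15 ⇒ 14
(3) 14|_7 = 2·7 ↦ 2·8|_8 = 16 ⇒ 15
(4) 15|_8 = 8 + 7 ↦ 9 + 7|_9 = 16 ⇒ 15

15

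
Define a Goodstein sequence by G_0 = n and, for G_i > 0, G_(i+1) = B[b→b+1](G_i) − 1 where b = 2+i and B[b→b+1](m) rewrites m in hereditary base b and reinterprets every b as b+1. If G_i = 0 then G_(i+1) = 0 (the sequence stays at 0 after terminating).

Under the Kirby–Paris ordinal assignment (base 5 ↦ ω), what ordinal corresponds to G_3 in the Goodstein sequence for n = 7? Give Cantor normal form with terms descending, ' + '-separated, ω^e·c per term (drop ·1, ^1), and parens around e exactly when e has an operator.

(0) 7|_2 = 2^2 + 2 + 1 ↦ 3^3 + 3 + 1|_3 = 31 ⇒ 30
(1) 30|_3 = 3^3 + 3 ↦ 4^4 + 4|_4 = 260 ⇒ 259
(2) 259|_4 = 4^4 + 3 ↦ 5^5 + 3|_5 = 3128 ⇒ 3127
(3) 3127|_5 = 5^5 + 2 ↦ 6^6 + 2|_6 = 46658 ⇒ 46657

ω^ω + 2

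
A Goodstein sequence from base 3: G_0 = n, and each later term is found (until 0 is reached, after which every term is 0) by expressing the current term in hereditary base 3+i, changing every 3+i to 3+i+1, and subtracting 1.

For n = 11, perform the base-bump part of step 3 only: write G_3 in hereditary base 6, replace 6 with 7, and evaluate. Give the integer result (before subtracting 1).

40

i=0: 11 = 3^2 + 2 (b=3); 3→4: 4^2 + 2 = 18; 18−1 = 17
i=1: 17 = 4^2 + 1 (b=4); 4→5: 5^2 + 1 = 26; 26−1 = 25
i=2: 25 = 5^2 (b=5); 5→6: 6^2 = 36; 36−1 = 35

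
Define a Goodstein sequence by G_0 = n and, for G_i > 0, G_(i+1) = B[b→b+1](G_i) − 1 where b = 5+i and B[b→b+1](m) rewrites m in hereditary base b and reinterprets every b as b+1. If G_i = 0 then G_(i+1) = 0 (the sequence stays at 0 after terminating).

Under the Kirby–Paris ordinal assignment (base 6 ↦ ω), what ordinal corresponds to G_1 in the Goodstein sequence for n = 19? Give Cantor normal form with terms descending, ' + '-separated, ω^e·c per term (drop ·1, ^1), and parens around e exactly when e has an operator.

ω·3 + 3

step 0: 19 = 3·5 + 4; sub 6 for 5: 3·6 + 4; = 22; G_1 = 22−1 = 21
step 1: 21 = 3·6 + 3; sub 7 for 6: 3·7 + 3; = 24; G_2 = 24−1 = 23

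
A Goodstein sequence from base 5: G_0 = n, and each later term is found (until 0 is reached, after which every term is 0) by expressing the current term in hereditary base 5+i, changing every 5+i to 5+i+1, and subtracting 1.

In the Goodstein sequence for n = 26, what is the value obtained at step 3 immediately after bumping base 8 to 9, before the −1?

(0) 26|_5 = 5^2 + 1 ↦ 6^2 + 1|_6 = 37 ⇒ 36
(1) 36|_6 = 6^2 ↦ 7^2|_7 = 49 ⇒ 48
(2) 48|_7 = 6·7 + 6 ↦ 6·8 + 6|_8 = 54 ⇒ 53

59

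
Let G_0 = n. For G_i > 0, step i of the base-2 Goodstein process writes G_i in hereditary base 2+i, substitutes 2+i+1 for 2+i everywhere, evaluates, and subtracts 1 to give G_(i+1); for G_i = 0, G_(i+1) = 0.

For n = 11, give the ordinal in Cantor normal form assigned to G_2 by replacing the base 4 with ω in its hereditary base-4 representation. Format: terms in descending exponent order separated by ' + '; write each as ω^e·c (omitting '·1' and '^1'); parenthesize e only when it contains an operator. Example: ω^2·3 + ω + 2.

step 0: 11 = 2^(2 + 1) + 2 + 1; sub 3 for 2: 3^(3 + 1) + 3 + 1; = 85; G_1 = 85−1 = 84
step 1: 84 = 3^(3 + 1) + 3; sub 4 for 3: 4^(4 + 1) + 4; = 1028; G_2 = 1028−1 = 1027
step 2: 1027 = 4^(4 + 1) + 3; sub 5 for 4: 5^(5 + 1) + 3; = 15628; G_3 = 15628−1 = 15627

ω^(ω + 1) + 3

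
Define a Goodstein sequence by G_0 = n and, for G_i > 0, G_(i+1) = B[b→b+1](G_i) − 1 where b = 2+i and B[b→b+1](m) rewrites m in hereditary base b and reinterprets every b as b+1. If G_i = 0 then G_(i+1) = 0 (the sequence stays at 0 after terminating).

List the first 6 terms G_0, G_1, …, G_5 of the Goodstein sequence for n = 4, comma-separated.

4, 26, 41, 60, 83, 109

i=0: 4 = 2^2 (b=2); 2→3: 3^3 = 27; 27−1 = 26
i=1: 26 = 2·3^2 + 2·3 + 2 (b=3); 3→4: 2·4^2 + 2·4 + 2 = 42; 42−1 = 41
i=2: 41 = 2·4^2 + 2·4 + 1 (b=4); 4→5: 2·5^2 + 2·5 + 1 = 61; 61−1 = 60
i=3: 60 = 2·5^2 + 2·5 (b=5); 5→6: 2·6^2 + 2·6 = 84; 84−1 = 83
i=4: 83 = 2·6^2 + 6 + 5 (b=6); 6→7: 2·7^2 + 7 + 5 = 110; 110−1 = 109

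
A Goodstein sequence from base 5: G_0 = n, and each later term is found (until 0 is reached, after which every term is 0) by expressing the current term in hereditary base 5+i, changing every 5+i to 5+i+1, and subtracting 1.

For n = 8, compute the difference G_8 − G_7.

-1

i=0: 8 = 5 + 3 (b=5); 5→6: 6 + 3 = 9; 9−1 = 8
i=1: 8 = 6 + 2 (b=6); 6→7: 7 + 2 = 9; 9−1 = 8
i=2: 8 = 7 + 1 (b=7); 7→8: 8 + 1 = 9; 9−1 = 8
i=3: 8 = 8 (b=8); 8→9: 9 = 9; 9−1 = 8
i=4: 8 = 8 (b=9); 9→10: 8 = 8; 8−1 = 7
i=5: 7 = 7 (b=10); 10→11: 7 = 7; 7−1 = 6
i=6: 6 = 6 (b=11); 11→12: 6 = 6; 6−1 = 5
i=7: 5 = 5 (b=12); 12→13: 5 = 5; 5−1 = 4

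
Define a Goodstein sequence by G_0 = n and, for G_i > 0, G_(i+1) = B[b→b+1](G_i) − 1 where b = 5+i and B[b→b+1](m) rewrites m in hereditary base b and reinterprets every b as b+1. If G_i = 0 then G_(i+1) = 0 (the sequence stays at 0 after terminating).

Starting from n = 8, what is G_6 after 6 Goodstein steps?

G_0=8  [base 5] 5 + 3  →[5↦6]→  6 + 3 = 9  −1 ⇒ G_1=8
G_1=8  [base 6] 6 + 2  →[6↦7]→  7 + 2 = 9  −1 ⇒ G_2=8
G_2=8  [base 7] 7 + 1  →[7↦8]→  8 + 1 = 9  −1 ⇒ G_3=8
G_3=8  [base 8] 8  →[8↦9]→  9 = 9  −1 ⇒ G_4=8
G_4=8  [base 9] 8  →[9↦10]→  8 = 8  −1 ⇒ G_5=7
G_5=7  [base 10] 7  →[10↦11]→  7 = 7  −1 ⇒ G_6=6
G_6=6  [base 11] 6  →[11↦12]→  6 = 6  −1 ⇒ G_7=5

6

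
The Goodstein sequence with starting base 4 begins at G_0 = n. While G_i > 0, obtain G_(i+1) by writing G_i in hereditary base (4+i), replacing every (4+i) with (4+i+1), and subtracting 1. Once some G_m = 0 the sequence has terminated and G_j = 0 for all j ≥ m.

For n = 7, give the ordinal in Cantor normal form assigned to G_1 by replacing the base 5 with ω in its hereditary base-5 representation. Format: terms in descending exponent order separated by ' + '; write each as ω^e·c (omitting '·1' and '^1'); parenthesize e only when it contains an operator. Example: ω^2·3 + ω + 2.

7 —HB4→ 4 + 3 —bump→ 5 + 3 = 8 —(−1)→ 7
7 —HB5→ 5 + 2 —bump→ 6 + 2 = 8 —(−1)→ 7

ω + 2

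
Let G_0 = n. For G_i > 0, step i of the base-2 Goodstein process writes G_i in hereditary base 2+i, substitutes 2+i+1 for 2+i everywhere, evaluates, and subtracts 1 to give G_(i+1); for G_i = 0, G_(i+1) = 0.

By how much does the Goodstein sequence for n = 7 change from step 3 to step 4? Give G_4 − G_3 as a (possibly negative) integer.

7 —HB2→ 2^2 + 2 + 1 —bump→ 3^3 + 3 + 1 = 31 —(−1)→ 30
30 —HB3→ 3^3 + 3 —bump→ 4^4 + 4 = 260 —(−1)→ 259
259 —HB4→ 4^4 + 3 —bump→ 5^5 + 3 = 3128 —(−1)→ 3127
3127 —HB5→ 5^5 + 2 —bump→ 6^6 + 2 = 46658 —(−1)→ 46657

43530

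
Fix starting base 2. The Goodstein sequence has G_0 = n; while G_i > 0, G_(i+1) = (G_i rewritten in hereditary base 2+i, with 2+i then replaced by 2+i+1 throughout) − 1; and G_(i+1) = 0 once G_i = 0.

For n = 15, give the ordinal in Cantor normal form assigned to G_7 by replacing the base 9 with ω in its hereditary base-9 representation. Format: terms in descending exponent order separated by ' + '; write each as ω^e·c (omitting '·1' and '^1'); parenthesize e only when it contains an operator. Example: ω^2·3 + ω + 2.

step 0: 15 = 2^(2 + 1) + 2^2 + 2 + 1; sub 3 for 2: 3^(3 + 1) + 3^3 + 3 + 1; = 112; G_1 = 112−1 = 111
step 1: 111 = 3^(3 + 1) + 3^3 + 3; sub 4 for 3: 4^(4 + 1) + 4^4 + 4; = 1284; G_2 = 1284−1 = 1283
step 2: 1283 = 4^(4 + 1) + 4^4 + 3; sub 5 for 4: 5^(5 + 1) + 5^5 + 3; = 18753; G_3 = 18753−1 = 18752
step 3: 18752 = 5^(5 + 1) + 5^5 + 2; sub 6 for 5: 6^(6 + 1) + 6^6 + 2; = 326594; G_4 = 326594−1 = 326593
step 4: 326593 = 6^(6 + 1) + 6^6 + 1; sub 7 for 6: 7^(7 + 1) + 7^7 + 1; = 6588345; G_5 = 6588345−1 = 6588344
step 5: 6588344 = 7^(7 + 1) + 7^7; sub 8 for 7: 8^(8 + 1) + 8^8; = 150994944; G_6 = 150994944−1 = 150994943
step 6: 150994943 = 8^(8 + 1) + 7·8^7 + 7·8^6 + 7·8^5 + 7·8^4 + 7·8^3 + 7·8^2 + 7·8 + 7; sub 9 for 8: 9^(9 + 1) + 7·9^7 + 7·9^6 + 7·9^5 + 7·9^4 + 7·9^3 + 7·9^2 + 7·9 + 7; = 3524450281; G_7 = 3524450281−1 = 3524450280
step 7: 3524450280 = 9^(9 + 1) + 7·9^7 + 7·9^6 + 7·9^5 + 7·9^4 + 7·9^3 + 7·9^2 + 7·9 + 6; sub 10 for 9: 10^(10 + 1) + 7·10^7 + 7·10^6 + 7·10^5 + 7·10^4 + 7·10^3 + 7·10^2 + 7·10 + 6; = 100077777776; G_8 = 100077777776−1 = 100077777775

ω^(ω + 1) + ω^7·7 + ω^6·7 + ω^5·7 + ω^4·7 + ω^3·7 + ω^2·7 + ω·7 + 6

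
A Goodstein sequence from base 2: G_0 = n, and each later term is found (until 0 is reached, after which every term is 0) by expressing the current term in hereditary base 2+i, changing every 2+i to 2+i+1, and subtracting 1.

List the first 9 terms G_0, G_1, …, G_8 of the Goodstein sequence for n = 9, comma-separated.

9, 81, 1023, 9842, 140743, 2471826, 50333399, 1162263921, 30000003325

base 2: 9 = 2^(2 + 1) + 1; at 3: 3^(3 + 1) + 1 = 82; next = 81
base 3: 81 = 3^(3 + 1); at 4: 4^(4 + 1) = 1024; next = 1023
base 4: 1023 = 3·4^4 + 3·4^3 + 3·4^2 + 3·4 + 3; at 5: 3·5^5 + 3·5^3 + 3·5^2 + 3·5 + 3 = 9843; next = 9842
base 5: 9842 = 3·5^5 + 3·5^3 + 3·5^2 + 3·5 + 2; at 6: 3·6^6 + 3·6^3 + 3·6^2 + 3·6 + 2 = 140744; next = 140743
base 6: 140743 = 3·6^6 + 3·6^3 + 3·6^2 + 3·6 + 1; at 7: 3·7^7 + 3·7^3 + 3·7^2 + 3·7 + 1 = 2471827; next = 2471826
base 7: 2471826 = 3·7^7 + 3·7^3 + 3·7^2 + 3·7; at 8: 3·8^8 + 3·8^3 + 3·8^2 + 3·8 = 50333400; next = 50333399
base 8: 50333399 = 3·8^8 + 3·8^3 + 3·8^2 + 2·8 + 7; at 9: 3·9^9 + 3·9^3 + 3·9^2 + 2·9 + 7 = 1162263922; next = 1162263921
base 9: 1162263921 = 3·9^9 + 3·9^3 + 3·9^2 + 2·9 + 6; at 10: 3·10^10 + 3·10^3 + 3·10^2 + 2·10 + 6 = 30000003326; next = 30000003325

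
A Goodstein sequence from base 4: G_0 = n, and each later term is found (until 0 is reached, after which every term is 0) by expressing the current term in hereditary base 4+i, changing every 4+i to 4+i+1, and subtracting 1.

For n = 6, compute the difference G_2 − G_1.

0

(0) 6|_4 = 4 + 2 ↦ 5 + 2|_5 = 7 ⇒ 6
(1) 6|_5 = 5 + 1 ↦ 6 + 1|_6 = 7 ⇒ 6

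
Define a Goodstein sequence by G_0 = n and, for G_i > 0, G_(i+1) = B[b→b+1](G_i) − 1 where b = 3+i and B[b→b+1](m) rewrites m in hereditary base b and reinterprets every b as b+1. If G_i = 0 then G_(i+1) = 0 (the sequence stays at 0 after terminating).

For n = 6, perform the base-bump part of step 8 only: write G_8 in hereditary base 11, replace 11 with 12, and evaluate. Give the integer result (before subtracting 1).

4

(0) 6|_3 = 2·3 ↦ 2·4|_4 = 8 ⇒ 7
(1) 7|_4 = 4 + 3 ↦ 5 + 3|_5 = 8 ⇒ 7
(2) 7|_5 = 5 + 2 ↦ 6 + 2|_6 = 8 ⇒ 7
(3) 7|_6 = 6 + 1 ↦ 7 + 1|_7 = 8 ⇒ 7
(4) 7|_7 = 7 ↦ 8|_8 = 8 ⇒ 7
(5) 7|_8 = 7 ↦ 7|_9 = 7 ⇒ 6
(6) 6|_9 = 6 ↦ 6|_10 = 6 ⇒ 5
(7) 5|_10 = 5 ↦ 5|_11 = 5 ⇒ 4
(8) 4|_11 = 4 ↦ 4|_12 = 4 ⇒ 3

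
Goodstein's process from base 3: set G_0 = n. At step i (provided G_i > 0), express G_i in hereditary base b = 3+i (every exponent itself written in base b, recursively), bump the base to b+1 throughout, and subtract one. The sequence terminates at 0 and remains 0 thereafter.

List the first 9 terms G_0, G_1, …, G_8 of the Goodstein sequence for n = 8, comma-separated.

G_0=8  [base 3] 2·3 + 2  →[3↦4]→  2·4 + 2 = 10  −1 ⇒ G_1=9
G_1=9  [base 4] 2·4 + 1  →[4↦5]→  2·5 + 1 = 11  −1 ⇒ G_2=10
G_2=10  [base 5] 2·5  →[5↦6]→  2·6 = 12  −1 ⇒ G_3=11
G_3=11  [base 6] 6 + 5  →[6↦7]→  7 + 5 = 12  −1 ⇒ G_4=11
G_4=11  [base 7] 7 + 4  →[7↦8]→  8 + 4 = 12  −1 ⇒ G_5=11
G_5=11  [base 8] 8 + 3  →[8↦9]→  9 + 3 = 12  −1 ⇒ G_6=11
G_6=11  [base 9] 9 + 2  →[9↦10]→  10 + 2 = 12  −1 ⇒ G_7=11
G_7=11  [base 10] 10 + 1  →[10↦11]→  11 + 1 = 12  −1 ⇒ G_8=11

8, 9, 10, 11, 11, 11, 11, 11, 11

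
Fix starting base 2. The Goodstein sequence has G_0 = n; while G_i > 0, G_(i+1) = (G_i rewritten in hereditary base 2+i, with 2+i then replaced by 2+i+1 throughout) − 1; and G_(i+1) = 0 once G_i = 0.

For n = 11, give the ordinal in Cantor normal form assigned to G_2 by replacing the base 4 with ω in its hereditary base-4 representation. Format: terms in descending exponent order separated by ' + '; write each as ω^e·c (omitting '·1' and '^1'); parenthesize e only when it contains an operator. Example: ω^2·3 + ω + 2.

step 0: 11 = 2^(2 + 1) + 2 + 1; sub 3 for 2: 3^(3 + 1) + 3 + 1; = 85; G_1 = 85−1 = 84
step 1: 84 = 3^(3 + 1) + 3; sub 4 for 3: 4^(4 + 1) + 4; = 1028; G_2 = 1028−1 = 1027
step 2: 1027 = 4^(4 + 1) + 3; sub 5 for 4: 5^(5 + 1) + 3; = 15628; G_3 = 15628−1 = 15627

ω^(ω + 1) + 3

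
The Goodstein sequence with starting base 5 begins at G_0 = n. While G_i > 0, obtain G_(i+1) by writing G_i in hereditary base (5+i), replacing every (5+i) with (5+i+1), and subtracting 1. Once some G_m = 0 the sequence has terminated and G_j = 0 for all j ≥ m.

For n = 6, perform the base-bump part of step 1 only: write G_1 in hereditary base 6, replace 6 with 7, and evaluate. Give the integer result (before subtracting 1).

(0) 6|_5 = 5 + 1 ↦ 6 + 1|_6 = 7 ⇒ 6
(1) 6|_6 = 6 ↦ 7|_7 = 7 ⇒ 6

7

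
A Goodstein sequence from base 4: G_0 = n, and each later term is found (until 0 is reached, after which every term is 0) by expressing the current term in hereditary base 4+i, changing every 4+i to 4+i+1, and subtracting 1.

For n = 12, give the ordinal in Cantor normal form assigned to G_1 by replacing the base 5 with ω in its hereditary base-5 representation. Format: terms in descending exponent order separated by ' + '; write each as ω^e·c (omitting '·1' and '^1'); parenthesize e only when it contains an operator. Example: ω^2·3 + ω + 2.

ω·2 + 4

[0] 12 ≡ 3·4 (base 4). Lift 5: 15. −1: 14.
[1] 14 ≡ 2·5 + 4 (base 5). Lift 6: 16. −1: 15.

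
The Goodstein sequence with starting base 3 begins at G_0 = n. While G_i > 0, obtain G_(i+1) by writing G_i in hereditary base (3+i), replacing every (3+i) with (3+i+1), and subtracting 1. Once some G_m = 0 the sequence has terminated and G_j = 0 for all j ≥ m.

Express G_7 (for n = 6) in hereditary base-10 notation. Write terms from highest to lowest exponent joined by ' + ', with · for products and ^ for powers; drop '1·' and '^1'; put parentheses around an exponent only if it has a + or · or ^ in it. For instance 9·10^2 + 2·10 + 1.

5

G_0 = 6. HB_3(6) = 2·3. Bump = 8. G_1 = 7.
G_1 = 7. HB_4(7) = 4 + 3. Bump = 8. G_2 = 7.
G_2 = 7. HB_5(7) = 5 + 2. Bump = 8. G_3 = 7.
G_3 = 7. HB_6(7) = 6 + 1. Bump = 8. G_4 = 7.
G_4 = 7. HB_7(7) = 7. Bump = 8. G_5 = 7.
G_5 = 7. HB_8(7) = 7. Bump = 7. G_6 = 6.
G_6 = 6. HB_9(6) = 6. Bump = 6. G_7 = 5.
G_7 = 5. HB_10(5) = 5. Bump = 5. G_8 = 4.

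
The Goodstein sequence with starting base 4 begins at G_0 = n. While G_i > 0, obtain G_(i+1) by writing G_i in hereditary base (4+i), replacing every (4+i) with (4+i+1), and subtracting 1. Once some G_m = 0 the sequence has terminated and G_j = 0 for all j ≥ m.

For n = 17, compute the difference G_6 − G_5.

4

base 4: 17 = 4^2 + 1; at 5: 5^2 + 1 = 26; next = 25
base 5: 25 = 5^2; at 6: 6^2 = 36; next = 35
base 6: 35 = 5·6 + 5; at 7: 5·7 + 5 = 40; next = 39
base 7: 39 = 5·7 + 4; at 8: 5·8 + 4 = 44; next = 43
base 8: 43 = 5·8 + 3; at 9: 5·9 + 3 = 48; next = 47
base 9: 47 = 5·9 + 2; at 10: 5·10 + 2 = 52; next = 51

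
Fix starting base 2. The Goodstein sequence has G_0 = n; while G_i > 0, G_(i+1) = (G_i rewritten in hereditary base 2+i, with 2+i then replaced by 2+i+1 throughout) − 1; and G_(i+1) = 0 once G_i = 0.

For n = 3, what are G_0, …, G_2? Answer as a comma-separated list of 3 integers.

3, 3, 3

[0] 3 ≡ 2 + 1 (base 2). Lift 3: 4. −1: 3.
[1] 3 ≡ 3 (base 3). Lift 4: 4. −1: 3.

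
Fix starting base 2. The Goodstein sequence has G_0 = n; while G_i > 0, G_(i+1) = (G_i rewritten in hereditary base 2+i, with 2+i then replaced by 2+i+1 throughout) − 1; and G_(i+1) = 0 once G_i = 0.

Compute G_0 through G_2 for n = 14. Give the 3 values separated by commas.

14, 110, 1281

(0) 14|_2 = 2^(2 + 1) + 2^2 + 2 ↦ 3^(3 + 1) + 3^3 + 3|_3 = 111 ⇒ 110
(1) 110|_3 = 3^(3 + 1) + 3^3 + 2 ↦ 4^(4 + 1) + 4^4 + 2|_4 = 1282 ⇒ 1281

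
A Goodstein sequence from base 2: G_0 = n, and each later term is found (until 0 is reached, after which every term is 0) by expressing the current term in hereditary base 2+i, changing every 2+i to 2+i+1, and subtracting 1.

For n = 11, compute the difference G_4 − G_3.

264310

G_0 = 11. HB_2(11) = 2^(2 + 1) + 2 + 1. Bump = 85. G_1 = 84.
G_1 = 84. HB_3(84) = 3^(3 + 1) + 3. Bump = 1028. G_2 = 1027.
G_2 = 1027. HB_4(1027) = 4^(4 + 1) + 3. Bump = 15628. G_3 = 15627.
G_3 = 15627. HB_5(15627) = 5^(5 + 1) + 2. Bump = 279938. G_4 = 279937.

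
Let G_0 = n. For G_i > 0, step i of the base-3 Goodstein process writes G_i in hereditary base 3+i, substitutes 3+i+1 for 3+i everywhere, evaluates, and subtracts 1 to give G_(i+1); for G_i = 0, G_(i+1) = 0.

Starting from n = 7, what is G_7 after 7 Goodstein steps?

i=0: 7 = 2·3 + 1 (b=3); 3→4: 2·4 + 1 = 9; 9−1 = 8
i=1: 8 = 2·4 (b=4); 4→5: 2·5 = 10; 10−1 = 9
i=2: 9 = 5 + 4 (b=5); 5→6: 6 + 4 = 10; 10−1 = 9
i=3: 9 = 6 + 3 (b=6); 6→7: 7 + 3 = 10; 10−1 = 9
i=4: 9 = 7 + 2 (b=7); 7→8: 8 + 2 = 10; 10−1 = 9
i=5: 9 = 8 + 1 (b=8); 8→9: 9 + 1 = 10; 10−1 = 9
i=6: 9 = 9 (b=9); 9→10: 10 = 10; 10−1 = 9

9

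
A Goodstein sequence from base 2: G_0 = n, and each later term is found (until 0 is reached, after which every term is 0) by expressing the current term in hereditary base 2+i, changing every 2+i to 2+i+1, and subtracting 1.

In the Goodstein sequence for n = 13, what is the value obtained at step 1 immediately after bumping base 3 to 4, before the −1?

1280

step 0: 13 = 2^(2 + 1) + 2^2 + 1; sub 3 for 2: 3^(3 + 1) + 3^3 + 1; = 109; G_1 = 109−1 = 108
step 1: 108 = 3^(3 + 1) + 3^3; sub 4 for 3: 4^(4 + 1) + 4^4; = 1280; G_2 = 1280−1 = 1279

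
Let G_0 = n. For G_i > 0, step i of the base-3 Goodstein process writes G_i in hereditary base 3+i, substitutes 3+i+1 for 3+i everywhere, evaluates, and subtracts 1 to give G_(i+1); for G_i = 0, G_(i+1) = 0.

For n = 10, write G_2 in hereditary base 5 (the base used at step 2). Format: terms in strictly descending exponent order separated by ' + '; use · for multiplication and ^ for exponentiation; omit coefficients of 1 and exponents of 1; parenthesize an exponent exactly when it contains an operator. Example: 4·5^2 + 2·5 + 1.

4·5 + 4

10 —HB3→ 3^2 + 1 —bump→ 4^2 + 1 = 17 —(−1)→ 16
16 —HB4→ 4^2 —bump→ 5^2 = 25 —(−1)→ 24
24 —HB5→ 4·5 + 4 —bump→ 4·6 + 4 = 28 —(−1)→ 27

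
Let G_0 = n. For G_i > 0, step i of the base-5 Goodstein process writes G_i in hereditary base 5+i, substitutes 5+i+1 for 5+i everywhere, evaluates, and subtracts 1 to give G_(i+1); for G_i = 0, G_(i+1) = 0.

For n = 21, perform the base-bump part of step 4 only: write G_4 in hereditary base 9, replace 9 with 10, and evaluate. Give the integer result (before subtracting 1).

34

G_0=21  [base 5] 4·5 + 1  →[5↦6]→  4·6 + 1 = 25  −1 ⇒ G_1=24
G_1=24  [base 6] 4·6  →[6↦7]→  4·7 = 28  −1 ⇒ G_2=27
G_2=27  [base 7] 3·7 + 6  →[7↦8]→  3·8 + 6 = 30  −1 ⇒ G_3=29
G_3=29  [base 8] 3·8 + 5  →[8↦9]→  3·9 + 5 = 32  −1 ⇒ G_4=31
G_4=31  [base 9] 3·9 + 4  →[9↦10]→  3·10 + 4 = 34  −1 ⇒ G_5=33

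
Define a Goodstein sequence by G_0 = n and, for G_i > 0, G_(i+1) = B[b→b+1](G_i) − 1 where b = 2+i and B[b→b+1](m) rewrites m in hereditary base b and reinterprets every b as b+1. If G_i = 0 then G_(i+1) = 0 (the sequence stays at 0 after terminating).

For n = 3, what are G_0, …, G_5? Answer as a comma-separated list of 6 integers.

3, 3, 3, 2, 1, 0

step 0: 3 = 2 + 1; sub 3 for 2: 3 + 1; = 4; G_1 = 4−1 = 3
step 1: 3 = 3; sub 4 for 3: 4; = 4; G_2 = 4−1 = 3
step 2: 3 = 3; sub 5 for 4: 3; = 3; G_3 = 3−1 = 2
step 3: 2 = 2; sub 6 for 5: 2; = 2; G_4 = 2−1 = 1
step 4: 1 = 1; sub 7 for 6: 1; = 1; G_5 = 1−1 = 0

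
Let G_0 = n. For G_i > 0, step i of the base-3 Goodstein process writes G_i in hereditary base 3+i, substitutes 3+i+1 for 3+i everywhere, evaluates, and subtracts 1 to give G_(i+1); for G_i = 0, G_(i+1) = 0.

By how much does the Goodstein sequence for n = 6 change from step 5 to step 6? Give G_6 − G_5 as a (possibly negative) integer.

G_0=6  [base 3] 2·3  →[3↦4]→  2·4 = 8  −1 ⇒ G_1=7
G_1=7  [base 4] 4 + 3  →[4↦5]→  5 + 3 = 8  −1 ⇒ G_2=7
G_2=7  [base 5] 5 + 2  →[5↦6]→  6 + 2 = 8  −1 ⇒ G_3=7
G_3=7  [base 6] 6 + 1  →[6↦7]→  7 + 1 = 8  −1 ⇒ G_4=7
G_4=7  [base 7] 7  →[7↦8]→  8 = 8  −1 ⇒ G_5=7
G_5=7  [base 8] 7  →[8↦9]→  7 = 7  −1 ⇒ G_6=6

-1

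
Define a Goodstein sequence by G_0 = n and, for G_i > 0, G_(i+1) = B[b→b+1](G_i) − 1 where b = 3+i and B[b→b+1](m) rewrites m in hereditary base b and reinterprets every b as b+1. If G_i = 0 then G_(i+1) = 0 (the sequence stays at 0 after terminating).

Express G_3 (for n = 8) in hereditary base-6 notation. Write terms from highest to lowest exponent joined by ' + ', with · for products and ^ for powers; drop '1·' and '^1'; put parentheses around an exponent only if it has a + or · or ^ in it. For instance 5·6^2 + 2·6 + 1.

6 + 5

8 —HB3→ 2·3 + 2 —bump→ 2·4 + 2 = 10 —(−1)→ 9
9 —HB4→ 2·4 + 1 —bump→ 2·5 + 1 = 11 —(−1)→ 10
10 —HB5→ 2·5 —bump→ 2·6 = 12 —(−1)→ 11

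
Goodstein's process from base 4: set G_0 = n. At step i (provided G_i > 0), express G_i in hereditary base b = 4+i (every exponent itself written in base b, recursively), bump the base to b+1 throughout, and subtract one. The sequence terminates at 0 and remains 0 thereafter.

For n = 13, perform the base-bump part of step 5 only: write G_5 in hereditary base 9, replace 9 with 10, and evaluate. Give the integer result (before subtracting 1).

22

G_0=13  [base 4] 3·4 + 1  →[4↦5]→  3·5 + 1 = 16  −1 ⇒ G_1=15
G_1=15  [base 5] 3·5  →[5↦6]→  3·6 = 18  −1 ⇒ G_2=17
G_2=17  [base 6] 2·6 + 5  →[6↦7]→  2·7 + 5 = 19  −1 ⇒ G_3=18
G_3=18  [base 7] 2·7 + 4  →[7↦8]→  2·8 + 4 = 20  −1 ⇒ G_4=19
G_4=19  [base 8] 2·8 + 3  →[8↦9]→  2·9 + 3 = 21  −1 ⇒ G_5=20
G_5=20  [base 9] 2·9 + 2  →[9↦10]→  2·10 + 2 = 22  −1 ⇒ G_6=21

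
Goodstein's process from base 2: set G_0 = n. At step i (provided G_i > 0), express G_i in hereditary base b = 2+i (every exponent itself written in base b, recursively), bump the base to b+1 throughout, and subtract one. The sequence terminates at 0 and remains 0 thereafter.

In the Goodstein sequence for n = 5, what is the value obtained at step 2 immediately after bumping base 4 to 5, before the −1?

G_0=5  [base 2] 2^2 + 1  →[2↦3]→  3^3 + 1 = 28  −1 ⇒ G_1=27
G_1=27  [base 3] 3^3  →[3↦4]→  4^4 = 256  −1 ⇒ G_2=255
G_2=255  [base 4] 3·4^3 + 3·4^2 + 3·4 + 3  →[4↦5]→  3·5^3 + 3·5^2 + 3·5 + 3 = 468  −1 ⇒ G_3=467

468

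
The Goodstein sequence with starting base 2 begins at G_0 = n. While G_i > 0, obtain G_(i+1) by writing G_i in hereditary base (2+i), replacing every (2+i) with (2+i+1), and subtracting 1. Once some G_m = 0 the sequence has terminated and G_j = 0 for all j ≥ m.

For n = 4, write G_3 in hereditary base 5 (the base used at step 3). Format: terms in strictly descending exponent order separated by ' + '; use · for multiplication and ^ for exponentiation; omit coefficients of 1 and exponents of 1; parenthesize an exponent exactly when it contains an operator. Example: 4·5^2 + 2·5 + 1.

2·5^2 + 2·5

G_0=4  [base 2] 2^2  →[2↦3]→  3^3 = 27  −1 ⇒ G_1=26
G_1=26  [base 3] 2·3^2 + 2·3 + 2  →[3↦4]→  2·4^2 + 2·4 + 2 = 42  −1 ⇒ G_2=41
G_2=41  [base 4] 2·4^2 + 2·4 + 1  →[4↦5]→  2·5^2 + 2·5 + 1 = 61  −1 ⇒ G_3=60
G_3=60  [base 5] 2·5^2 + 2·5  →[5↦6]→  2·6^2 + 2·6 = 84  −1 ⇒ G_4=83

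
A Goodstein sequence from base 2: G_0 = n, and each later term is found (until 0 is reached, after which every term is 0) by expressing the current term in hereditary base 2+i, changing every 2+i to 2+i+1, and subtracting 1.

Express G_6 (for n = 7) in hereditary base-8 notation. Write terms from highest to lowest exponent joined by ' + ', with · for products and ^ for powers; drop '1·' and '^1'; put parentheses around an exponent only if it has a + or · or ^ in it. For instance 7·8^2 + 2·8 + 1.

base 2: 7 = 2^2 + 2 + 1; at 3: 3^3 + 3 + 1 = 31; next = 30
base 3: 30 = 3^3 + 3; at 4: 4^4 + 4 = 260; next = 259
base 4: 259 = 4^4 + 3; at 5: 5^5 + 3 = 3128; next = 3127
base 5: 3127 = 5^5 + 2; at 6: 6^6 + 2 = 46658; next = 46657
base 6: 46657 = 6^6 + 1; at 7: 7^7 + 1 = 823544; next = 823543
base 7: 823543 = 7^7; at 8: 8^8 = 16777216; next = 16777215
base 8: 16777215 = 7·8^7 + 7·8^6 + 7·8^5 + 7·8^4 + 7·8^3 + 7·8^2 + 7·8 + 7; at 9: 7·9^7 + 7·9^6 + 7·9^5 + 7·9^4 + 7·9^3 + 7·9^2 + 7·9 + 7 = 37665880; next = 37665879

7·8^7 + 7·8^6 + 7·8^5 + 7·8^4 + 7·8^3 + 7·8^2 + 7·8 + 7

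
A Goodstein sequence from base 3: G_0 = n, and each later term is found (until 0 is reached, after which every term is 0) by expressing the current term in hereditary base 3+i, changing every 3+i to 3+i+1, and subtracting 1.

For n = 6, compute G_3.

base 3: 6 = 2·3; at 4: 2·4 = 8; next = 7
base 4: 7 = 4 + 3; at 5: 5 + 3 = 8; next = 7
base 5: 7 = 5 + 2; at 6: 6 + 2 = 8; next = 7
base 6: 7 = 6 + 1; at 7: 7 + 1 = 8; next = 7

7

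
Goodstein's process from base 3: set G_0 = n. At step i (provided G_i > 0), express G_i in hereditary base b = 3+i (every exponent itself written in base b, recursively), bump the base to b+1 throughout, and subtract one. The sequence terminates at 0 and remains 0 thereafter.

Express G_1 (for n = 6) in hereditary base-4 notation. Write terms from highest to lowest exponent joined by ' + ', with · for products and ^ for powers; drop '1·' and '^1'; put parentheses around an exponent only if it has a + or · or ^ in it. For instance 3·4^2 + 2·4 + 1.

4 + 3

G_0=6  [base 3] 2·3  →[3↦4]→  2·4 = 8  −1 ⇒ G_1=7
G_1=7  [base 4] 4 + 3  →[4↦5]→  5 + 3 = 8  −1 ⇒ G_2=7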